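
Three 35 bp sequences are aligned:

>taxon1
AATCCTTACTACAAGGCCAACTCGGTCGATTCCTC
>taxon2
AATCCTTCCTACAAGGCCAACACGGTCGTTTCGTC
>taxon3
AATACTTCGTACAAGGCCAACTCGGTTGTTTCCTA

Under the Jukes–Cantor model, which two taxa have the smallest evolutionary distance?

taxon1 and taxon2

taxon1–taxon2: 4/35 differ, p = 0.114, d = 0.124.
taxon1–taxon3: 6/35 differ, p = 0.171, d = 0.195.
taxon2–taxon3: 6/35 differ, p = 0.171, d = 0.195.
The smallest distance is between taxon1 and taxon2.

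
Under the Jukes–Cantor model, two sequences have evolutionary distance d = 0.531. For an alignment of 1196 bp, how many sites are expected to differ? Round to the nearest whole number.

Invert JC69: p = (3/4)(1 − e^(−4d/3)) = 0.75 × (1 − e^(-0.708)) = 0.75 × (1 − 0.492628) = 0.380529.
Expected differing sites = pL ≈ 0.380529 × 1196 = 455.112684 ≈ 455.

455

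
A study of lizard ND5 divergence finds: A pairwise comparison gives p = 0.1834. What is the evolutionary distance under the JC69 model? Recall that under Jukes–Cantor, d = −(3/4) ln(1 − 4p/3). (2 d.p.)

0.21

d = −(3/4) ln(1 − 4p/3) = −0.75 ln(1 − 0.244533) = −0.75 ln(0.755467)
  = −0.75 × (-0.280419) = 0.210314 substitutions/site.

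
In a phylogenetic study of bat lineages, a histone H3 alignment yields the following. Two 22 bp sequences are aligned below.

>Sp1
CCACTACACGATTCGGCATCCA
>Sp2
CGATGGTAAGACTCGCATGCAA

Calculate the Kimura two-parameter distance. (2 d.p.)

0.97

Of 22 sites, 4 differences are transitions and 8 are transversions, so P = 4/22 ≈ 0.181818 and Q = 8/22 ≈ 0.363636.
Under the Kimura two-parameter model, d = −½ ln(1 − 2P − Q) − ¼ ln(1 − 2Q).
1 − 2P − Q = 0.272728, giving −½ ln(0.272728) = 0.649640.
1 − 2Q = 0.272728, giving −¼ ln(0.272728) = 0.324820.
d = 0.649640 + 0.324820 = 0.974460.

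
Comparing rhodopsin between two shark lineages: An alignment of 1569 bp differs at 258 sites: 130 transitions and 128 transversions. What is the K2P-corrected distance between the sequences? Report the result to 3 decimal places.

P = 130/1569 ≈ 0.082855 and Q = 128/1569 ≈ 0.081581.
Under the Kimura two-parameter model, d = −½ ln(1 − 2P − Q) − ¼ ln(1 − 2Q).
1 − 2P − Q = 0.752709, giving −½ ln(0.752709) = 0.142038.
1 − 2Q = 0.836838, giving −¼ ln(0.836838) = 0.044531.
d = 0.142038 + 0.044531 = 0.186569.

0.187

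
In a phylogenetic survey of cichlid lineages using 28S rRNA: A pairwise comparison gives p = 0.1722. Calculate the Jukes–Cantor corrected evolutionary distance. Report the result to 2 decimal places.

0.20

d = −(3/4) ln(1 − 4p/3) = −0.75 ln(1 − 0.2296) = −0.75 ln(0.7704)
  = −0.75 × (-0.260845) = 0.195634 substitutions/site.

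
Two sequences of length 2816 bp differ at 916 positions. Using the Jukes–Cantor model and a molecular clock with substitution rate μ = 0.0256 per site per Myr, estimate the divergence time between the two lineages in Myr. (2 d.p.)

p = 916/2816 ≈ 0.325284.
d = −(3/4) ln(1 − 4p/3) = −0.75 ln(1 − 0.433712) = −0.75 ln(0.566288)
  = −0.75 × (-0.568652) = 0.426489 substitutions/site.
Under a molecular clock d = 2μt, so t = d/(2μ) = 0.426489 / (2 × 0.0256) = 8.33 Myr.

8.33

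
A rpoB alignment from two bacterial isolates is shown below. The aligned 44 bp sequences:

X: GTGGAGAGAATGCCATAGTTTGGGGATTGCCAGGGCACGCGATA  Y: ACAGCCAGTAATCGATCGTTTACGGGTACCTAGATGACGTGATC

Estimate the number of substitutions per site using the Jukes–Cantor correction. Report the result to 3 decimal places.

0.759

The sequences differ at 21 of 44 sites, so p = 21/44 ≈ 0.477273.
d = −(3/4) ln(1 − 4p/3) = −0.75 ln(1 − 0.636364) = −0.75 ln(0.363636)
  = −0.75 × (-1.011602) = 0.758702 substitutions/site.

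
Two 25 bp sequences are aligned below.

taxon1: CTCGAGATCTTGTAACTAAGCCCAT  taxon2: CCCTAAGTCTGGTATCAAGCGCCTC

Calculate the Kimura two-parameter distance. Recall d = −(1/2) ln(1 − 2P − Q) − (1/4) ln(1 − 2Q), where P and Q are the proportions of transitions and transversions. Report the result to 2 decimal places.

Of 25 sites, 5 differences are transitions and 7 are transversions, so P = 5/25 = 0.2 and Q = 7/25 = 0.28.
Under the Kimura two-parameter model, d = −½ ln(1 − 2P − Q) − ¼ ln(1 − 2Q).
1 − 2P − Q = 0.32, giving −½ ln(0.32) = 0.569717.
1 − 2Q = 0.44, giving −¼ ln(0.44) = 0.205245.
d = 0.569717 + 0.205245 = 0.774962.

0.77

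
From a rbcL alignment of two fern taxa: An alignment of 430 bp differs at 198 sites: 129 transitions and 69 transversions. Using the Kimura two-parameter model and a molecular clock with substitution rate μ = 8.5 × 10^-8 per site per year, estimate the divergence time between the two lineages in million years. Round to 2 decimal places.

P = 129/430 = 0.3 and Q = 69/430 ≈ 0.160465.
Under the Kimura two-parameter model, d = −½ ln(1 − 2P − Q) − ¼ ln(1 − 2Q).
1 − 2P − Q = 0.239535, giving −½ ln(0.239535) = 0.714528.
1 − 2Q = 0.67907, giving −¼ ln(0.67907) = 0.096758.
d = 0.714528 + 0.096758 = 0.811286.
Under a molecular clock d = 2μt, so t = d/(2μ) = 0.811286 / (2 × 8.5 × 10^-8) = 4.77 million years.

4.77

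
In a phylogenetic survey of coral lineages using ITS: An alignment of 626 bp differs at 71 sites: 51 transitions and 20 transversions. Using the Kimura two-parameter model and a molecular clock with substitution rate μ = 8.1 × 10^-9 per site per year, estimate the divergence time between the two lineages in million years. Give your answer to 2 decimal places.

P = 51/626 ≈ 0.08147 and Q = 20/626 ≈ 0.031949.
Under the Kimura two-parameter model, d = −½ ln(1 − 2P − Q) − ¼ ln(1 − 2Q).
1 − 2P − Q = 0.805111, giving −½ ln(0.805111) = 0.108388.
1 − 2Q = 0.936102, giving −¼ ln(0.936102) = 0.016508.
d = 0.108388 + 0.016508 = 0.124896.
Under a molecular clock d = 2μt, so t = d/(2μ) = 0.124896 / (2 × 8.1 × 10^-9) = 7.71 million years.

7.71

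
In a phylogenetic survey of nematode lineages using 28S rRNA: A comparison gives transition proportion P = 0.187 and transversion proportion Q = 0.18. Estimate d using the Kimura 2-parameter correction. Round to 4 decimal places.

0.5153

Under the Kimura two-parameter model, d = −½ ln(1 − 2P − Q) − ¼ ln(1 − 2Q).
1 − 2P − Q = 0.446, giving −½ ln(0.446) = 0.403718.
1 − 2Q = 0.64, giving −¼ ln(0.64) = 0.111572.
d = 0.403718 + 0.111572 = 0.515290.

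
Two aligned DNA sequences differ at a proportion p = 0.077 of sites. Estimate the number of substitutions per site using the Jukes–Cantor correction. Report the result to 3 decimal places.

0.081

d = −(3/4) ln(1 − 4p/3) = −0.75 ln(1 − 0.102667) = −0.75 ln(0.897333)
  = −0.75 × (-0.108328) = 0.081246 substitutions/site.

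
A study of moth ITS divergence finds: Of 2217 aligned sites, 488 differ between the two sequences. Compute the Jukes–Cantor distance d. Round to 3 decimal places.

p = 488/2217 ≈ 0.220117.
d = −(3/4) ln(1 − 4p/3) = −0.75 ln(1 − 0.293489) = −0.75 ln(0.706511)
  = −0.75 × (-0.347417) = 0.260563 substitutions/site.

0.261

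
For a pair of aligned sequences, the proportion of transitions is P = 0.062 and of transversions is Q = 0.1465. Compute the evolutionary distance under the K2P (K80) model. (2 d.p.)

Under the Kimura two-parameter model, d = −½ ln(1 − 2P − Q) − ¼ ln(1 − 2Q).
1 − 2P − Q = 0.7295, giving −½ ln(0.7295) = 0.157698.
1 − 2Q = 0.707, giving −¼ ln(0.707) = 0.086681.
d = 0.157698 + 0.086681 = 0.244379.

0.24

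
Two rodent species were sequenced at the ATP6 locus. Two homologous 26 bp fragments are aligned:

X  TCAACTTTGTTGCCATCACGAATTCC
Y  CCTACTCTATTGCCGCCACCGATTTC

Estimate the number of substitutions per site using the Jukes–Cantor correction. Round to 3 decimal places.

0.464

The sequences differ at 9 of 26 sites (1, 3, 7, 9, 15, 16, 20, 21, 25), so p = 9/26 ≈ 0.346154.
d = −(3/4) ln(1 − 4p/3) = −0.75 ln(1 − 0.461539) = −0.75 ln(0.538461)
  = −0.75 × (-0.619040) = 0.464280 substitutions/site.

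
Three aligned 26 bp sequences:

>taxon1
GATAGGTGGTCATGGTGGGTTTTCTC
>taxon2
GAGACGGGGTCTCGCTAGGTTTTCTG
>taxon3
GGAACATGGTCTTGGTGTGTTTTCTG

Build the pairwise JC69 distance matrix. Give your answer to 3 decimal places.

d(taxon1,taxon2) = 0.396, d(taxon1,taxon3) = 0.334, d(taxon2,taxon3) = 0.396

taxon1–taxon2: 8/26 sites differ → p ≈ 0.307692, d = −0.75 ln(1 − 0.410256) = 0.396050 ≈ 0.396.
taxon1–taxon3: 7/26 sites differ → p ≈ 0.269231, d = −0.75 ln(1 − 0.358975) = 0.333515 ≈ 0.334.
taxon2–taxon3: 8/26 sites differ → p ≈ 0.307692, d = −0.75 ln(1 − 0.410256) = 0.396050 ≈ 0.396.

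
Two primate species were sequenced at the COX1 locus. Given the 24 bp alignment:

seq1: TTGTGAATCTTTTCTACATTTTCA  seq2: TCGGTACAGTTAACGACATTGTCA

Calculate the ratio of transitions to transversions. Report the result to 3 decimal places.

0.111

Transitions are A↔G and C↔T; transversions are all other mismatches.
Transitions: 1. Transversions: 9.
R = 1/9 = 0.111111… ≈ 0.111 (to 3 d.p.).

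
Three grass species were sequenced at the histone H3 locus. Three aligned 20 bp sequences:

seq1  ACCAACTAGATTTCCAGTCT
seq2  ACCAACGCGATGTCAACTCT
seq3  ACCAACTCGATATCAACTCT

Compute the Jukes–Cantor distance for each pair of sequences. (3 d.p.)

seq1–seq2: 5/20 sites differ → p = 0.25, d = −0.75 ln(1 − 0.333333) = 0.304098 ≈ 0.304.
seq1–seq3: 4/20 sites differ → p = 0.2, d = −0.75 ln(1 − 0.266667) = 0.232617 ≈ 0.233.
seq2–seq3: 2/20 sites differ → p = 0.1, d = −0.75 ln(1 − 0.133333) = 0.107325 ≈ 0.107.

d(seq1,seq2) = 0.304, d(seq1,seq3) = 0.233, d(seq2,seq3) = 0.107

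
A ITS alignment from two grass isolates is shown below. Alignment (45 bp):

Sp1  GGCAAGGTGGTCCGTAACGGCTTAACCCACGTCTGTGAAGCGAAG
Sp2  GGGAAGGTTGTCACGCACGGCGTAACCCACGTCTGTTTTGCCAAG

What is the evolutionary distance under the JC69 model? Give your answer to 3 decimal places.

0.296

The sequences differ at 11 of 45 sites, so p = 11/45 ≈ 0.244444.
d = −(3/4) ln(1 − 4p/3) = −0.75 ln(1 − 0.325925) = −0.75 ln(0.674075)
  = −0.75 × (-0.394414) = 0.295811 substitutions/site.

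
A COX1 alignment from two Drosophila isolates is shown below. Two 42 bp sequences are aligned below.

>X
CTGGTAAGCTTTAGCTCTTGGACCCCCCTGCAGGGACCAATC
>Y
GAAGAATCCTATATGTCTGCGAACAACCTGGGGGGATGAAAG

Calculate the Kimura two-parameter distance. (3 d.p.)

0.811

Of 42 sites, 3 differences are transitions and 17 are transversions, so P = 3/42 ≈ 0.071429 and Q = 17/42 ≈ 0.404762.
Under the Kimura two-parameter model, d = −½ ln(1 − 2P − Q) − ¼ ln(1 − 2Q).
1 − 2P − Q = 0.45238, giving −½ ln(0.45238) = 0.396616.
1 − 2Q = 0.190476, giving −¼ ln(0.190476) = 0.414557.
d = 0.396616 + 0.414557 = 0.811173.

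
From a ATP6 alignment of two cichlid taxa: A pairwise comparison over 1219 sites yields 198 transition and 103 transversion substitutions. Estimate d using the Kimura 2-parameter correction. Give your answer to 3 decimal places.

P = 198/1219 ≈ 0.162428 and Q = 103/1219 ≈ 0.084495.
Under the Kimura two-parameter model, d = −½ ln(1 − 2P − Q) − ¼ ln(1 − 2Q).
1 − 2P − Q = 0.590649, giving −½ ln(0.590649) = 0.263267.
1 − 2Q = 0.83101, giving −¼ ln(0.83101) = 0.046278.
d = 0.263267 + 0.046278 = 0.309545.

0.310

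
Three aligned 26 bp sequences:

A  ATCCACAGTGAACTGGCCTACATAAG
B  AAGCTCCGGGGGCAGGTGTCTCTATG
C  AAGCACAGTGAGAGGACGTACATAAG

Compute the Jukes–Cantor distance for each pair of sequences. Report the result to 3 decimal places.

A–B: 14/26 sites differ → p ≈ 0.538462, d = −0.75 ln(1 − 0.717949) = 0.949251 ≈ 0.949.
A–C: 7/26 sites differ → p ≈ 0.269231, d = −0.75 ln(1 − 0.358975) = 0.333515 ≈ 0.334.
B–C: 12/26 sites differ → p ≈ 0.461538, d = −0.75 ln(1 − 0.615384) = 0.716632 ≈ 0.717.

d(A,B) = 0.949, d(A,C) = 0.334, d(B,C) = 0.717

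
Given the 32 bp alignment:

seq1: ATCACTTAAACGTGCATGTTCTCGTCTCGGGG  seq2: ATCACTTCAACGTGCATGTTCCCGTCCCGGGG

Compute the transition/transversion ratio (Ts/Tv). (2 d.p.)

2.00

Transitions are A↔G and C↔T; transversions are all other mismatches.
Transitions: 2. Transversions: 1.
R = 2/1 = 2.00.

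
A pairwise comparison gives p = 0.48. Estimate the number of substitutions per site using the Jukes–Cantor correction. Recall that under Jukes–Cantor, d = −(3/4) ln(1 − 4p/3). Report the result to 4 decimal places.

0.7662

d = −(3/4) ln(1 − 4p/3) = −0.75 ln(1 − 0.64) = −0.75 ln(0.36)
  = −0.75 × (-1.021651) = 0.766238 substitutions/site.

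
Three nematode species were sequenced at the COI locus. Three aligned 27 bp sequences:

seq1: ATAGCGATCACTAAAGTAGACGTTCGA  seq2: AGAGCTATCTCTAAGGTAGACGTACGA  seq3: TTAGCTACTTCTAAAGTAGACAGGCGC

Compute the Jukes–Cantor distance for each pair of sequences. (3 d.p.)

seq1–seq2: 5/27 sites differ → p ≈ 0.185185, d = −0.75 ln(1 − 0.246913) = 0.212681 ≈ 0.213.
seq1–seq3: 9/27 sites differ → p ≈ 0.333333, d = −0.75 ln(1 − 0.444444) = 0.440839 ≈ 0.441.
seq2–seq3: 9/27 sites differ → p ≈ 0.333333, d = −0.75 ln(1 − 0.444444) = 0.440839 ≈ 0.441.

d(seq1,seq2) = 0.213, d(seq1,seq3) = 0.441, d(seq2,seq3) = 0.441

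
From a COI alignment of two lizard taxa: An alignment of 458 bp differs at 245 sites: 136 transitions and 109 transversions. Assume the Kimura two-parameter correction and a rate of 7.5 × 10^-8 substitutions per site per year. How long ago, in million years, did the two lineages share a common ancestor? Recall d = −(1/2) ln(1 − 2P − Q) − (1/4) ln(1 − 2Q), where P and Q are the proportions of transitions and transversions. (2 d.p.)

7.02

P = 136/458 ≈ 0.296943 and Q = 109/458 ≈ 0.237991.
Under the Kimura two-parameter model, d = −½ ln(1 − 2P − Q) − ¼ ln(1 − 2Q).
1 − 2P − Q = 0.168123, giving −½ ln(0.168123) = 0.891530.
1 − 2Q = 0.524018, giving −¼ ln(0.524018) = 0.161557.
d = 0.891530 + 0.161557 = 1.053087.
Under a molecular clock d = 2μt, so t = d/(2μ) = 1.053087 / (2 × 7.5 × 10^-8) = 7.02 million years.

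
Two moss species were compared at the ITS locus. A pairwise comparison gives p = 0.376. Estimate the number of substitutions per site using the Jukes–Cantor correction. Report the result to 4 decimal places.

0.5219

d = −(3/4) ln(1 − 4p/3) = −0.75 ln(1 − 0.501333) = −0.75 ln(0.498667)
  = −0.75 × (-0.695817) = 0.521863 substitutions/site.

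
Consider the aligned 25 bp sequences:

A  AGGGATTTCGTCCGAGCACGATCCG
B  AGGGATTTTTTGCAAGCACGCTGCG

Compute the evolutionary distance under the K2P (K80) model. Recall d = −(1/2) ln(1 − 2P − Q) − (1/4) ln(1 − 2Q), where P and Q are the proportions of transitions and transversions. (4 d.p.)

Of 25 sites, 2 differences are transitions and 4 are transversions, so P = 2/25 = 0.08 and Q = 4/25 = 0.16.
Under the Kimura two-parameter model, d = −½ ln(1 − 2P − Q) − ¼ ln(1 − 2Q).
1 − 2P − Q = 0.68, giving −½ ln(0.68) = 0.192831.
1 − 2Q = 0.68, giving −¼ ln(0.68) = 0.096416.
d = 0.192831 + 0.096416 = 0.289247.

0.2892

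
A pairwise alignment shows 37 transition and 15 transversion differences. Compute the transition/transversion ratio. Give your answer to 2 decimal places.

2.47

R = 37/15 = 2.466666… ≈ 2.47 (to 2 d.p.).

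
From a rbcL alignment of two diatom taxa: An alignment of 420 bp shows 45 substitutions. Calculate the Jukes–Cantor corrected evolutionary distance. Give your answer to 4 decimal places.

p = 45/420 ≈ 0.107143.
d = −(3/4) ln(1 − 4p/3) = −0.75 ln(1 − 0.142857) = −0.75 ln(0.857143)
  = −0.75 × (-0.154151) = 0.115613 substitutions/site.

0.1156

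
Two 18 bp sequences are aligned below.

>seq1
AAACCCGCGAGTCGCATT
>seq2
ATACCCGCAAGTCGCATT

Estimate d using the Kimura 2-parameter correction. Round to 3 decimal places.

0.121

Of 18 sites, 1 differences are transitions and 1 are transversions, so P = 1/18 ≈ 0.055556 and Q = 1/18 ≈ 0.055556.
Under the Kimura two-parameter model, d = −½ ln(1 − 2P − Q) − ¼ ln(1 − 2Q).
1 − 2P − Q = 0.833332, giving −½ ln(0.833332) = 0.091162.
1 − 2Q = 0.888888, giving −¼ ln(0.888888) = 0.029446.
d = 0.091162 + 0.029446 = 0.120608.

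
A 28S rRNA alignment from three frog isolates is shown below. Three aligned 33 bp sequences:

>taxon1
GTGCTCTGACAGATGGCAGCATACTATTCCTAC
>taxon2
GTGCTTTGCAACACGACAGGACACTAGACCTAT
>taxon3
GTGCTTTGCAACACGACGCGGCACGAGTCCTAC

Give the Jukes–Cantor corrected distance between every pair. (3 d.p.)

d(taxon1,taxon2) = 0.441, d(taxon1,taxon3) = 0.559, d(taxon2,taxon3) = 0.208

taxon1–taxon2: 11/33 sites differ → p ≈ 0.333333, d = −0.75 ln(1 − 0.444444) = 0.440839 ≈ 0.441.
taxon1–taxon3: 13/33 sites differ → p ≈ 0.393939, d = −0.75 ln(1 − 0.525252) = 0.558728 ≈ 0.559.
taxon2–taxon3: 6/33 sites differ → p ≈ 0.181818, d = −0.75 ln(1 − 0.242424) = 0.208224 ≈ 0.208.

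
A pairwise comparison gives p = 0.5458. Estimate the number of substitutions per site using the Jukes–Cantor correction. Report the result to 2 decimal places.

0.98

d = −(3/4) ln(1 − 4p/3) = −0.75 ln(1 − 0.727733) = −0.75 ln(0.272267)
  = −0.75 × (-1.300972) = 0.975729 substitutions/site.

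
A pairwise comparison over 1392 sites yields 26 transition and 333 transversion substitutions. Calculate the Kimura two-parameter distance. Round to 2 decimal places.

P = 26/1392 ≈ 0.018678 and Q = 333/1392 ≈ 0.239224.
Under the Kimura two-parameter model, d = −½ ln(1 − 2P − Q) − ¼ ln(1 − 2Q).
1 − 2P − Q = 0.72342, giving −½ ln(0.72342) = 0.161883.
1 − 2Q = 0.521552, giving −¼ ln(0.521552) = 0.162737.
d = 0.161883 + 0.162737 = 0.324620.

0.32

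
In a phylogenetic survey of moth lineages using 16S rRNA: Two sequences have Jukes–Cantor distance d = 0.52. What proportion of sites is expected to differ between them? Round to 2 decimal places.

0.38

p = (3/4)(1 − e^(−4d/3)) = 0.75 × (1 − e^(-0.693333)) = 0.75 × (1 − 0.499907) = 0.375070.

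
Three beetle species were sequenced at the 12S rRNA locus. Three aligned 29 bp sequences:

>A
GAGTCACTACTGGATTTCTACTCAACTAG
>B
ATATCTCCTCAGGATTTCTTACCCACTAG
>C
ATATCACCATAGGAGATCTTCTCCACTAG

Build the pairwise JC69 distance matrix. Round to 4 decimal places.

A–B: 11/29 sites differ → p ≈ 0.37931, d = −0.75 ln(1 − 0.505747) = 0.528531 ≈ 0.5285.
A–C: 10/29 sites differ → p ≈ 0.344828, d = −0.75 ln(1 − 0.459771) = 0.461822 ≈ 0.4618.
B–C: 7/29 sites differ → p ≈ 0.241379, d = −0.75 ln(1 − 0.321839) = 0.291278 ≈ 0.2913.

d(A,B) = 0.5285, d(A,C) = 0.4618, d(B,C) = 0.2913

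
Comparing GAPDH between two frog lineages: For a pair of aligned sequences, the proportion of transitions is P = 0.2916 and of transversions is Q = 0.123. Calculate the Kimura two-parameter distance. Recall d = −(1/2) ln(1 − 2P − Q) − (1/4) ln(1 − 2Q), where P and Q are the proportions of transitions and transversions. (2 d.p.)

0.68

Under the Kimura two-parameter model, d = −½ ln(1 − 2P − Q) − ¼ ln(1 − 2Q).
1 − 2P − Q = 0.2938, giving −½ ln(0.2938) = 0.612428.
1 − 2Q = 0.754, giving −¼ ln(0.754) = 0.070591.
d = 0.612428 + 0.070591 = 0.683019.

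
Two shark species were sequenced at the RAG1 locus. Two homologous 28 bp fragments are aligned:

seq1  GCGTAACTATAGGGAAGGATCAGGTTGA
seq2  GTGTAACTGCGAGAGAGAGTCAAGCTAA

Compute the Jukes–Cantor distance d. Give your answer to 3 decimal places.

0.635

The sequences differ at 12 of 28 sites, so p = 12/28 ≈ 0.428571.
d = −(3/4) ln(1 − 4p/3) = −0.75 ln(1 − 0.571428) = −0.75 ln(0.428572)
  = −0.75 × (-0.847297) = 0.635473 substitutions/site.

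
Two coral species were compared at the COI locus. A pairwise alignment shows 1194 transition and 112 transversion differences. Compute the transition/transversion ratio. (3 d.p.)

10.661

R = 1194/112 = 10.660714… ≈ 10.661 (to 3 d.p.).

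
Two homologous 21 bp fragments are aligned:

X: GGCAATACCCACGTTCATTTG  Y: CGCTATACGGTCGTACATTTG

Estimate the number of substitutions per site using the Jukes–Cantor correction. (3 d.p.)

0.360

The sequences differ at 6 of 21 sites (1, 4, 9, 10, 11, 15), so p = 6/21 ≈ 0.285714.
d = −(3/4) ln(1 − 4p/3) = −0.75 ln(1 − 0.380952) = −0.75 ln(0.619048)
  = −0.75 × (-0.479572) = 0.359679 substitutions/site.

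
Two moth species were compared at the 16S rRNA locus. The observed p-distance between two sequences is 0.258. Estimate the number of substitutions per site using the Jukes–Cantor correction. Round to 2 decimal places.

0.32

d = −(3/4) ln(1 − 4p/3) = −0.75 ln(1 − 0.344) = −0.75 ln(0.656)
  = −0.75 × (-0.421594) = 0.316196 substitutions/site.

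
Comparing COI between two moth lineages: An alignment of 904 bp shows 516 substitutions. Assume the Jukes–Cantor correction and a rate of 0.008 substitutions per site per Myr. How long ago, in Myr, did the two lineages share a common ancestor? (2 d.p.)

67.10

p = 516/904 ≈ 0.570796.
d = −(3/4) ln(1 − 4p/3) = −0.75 ln(1 − 0.761061) = −0.75 ln(0.238939)
  = −0.75 × (-1.431547) = 1.073660 substitutions/site.
Under a molecular clock d = 2μt, so t = d/(2μ) = 1.073660 / (2 × 0.008) = 67.10 Myr.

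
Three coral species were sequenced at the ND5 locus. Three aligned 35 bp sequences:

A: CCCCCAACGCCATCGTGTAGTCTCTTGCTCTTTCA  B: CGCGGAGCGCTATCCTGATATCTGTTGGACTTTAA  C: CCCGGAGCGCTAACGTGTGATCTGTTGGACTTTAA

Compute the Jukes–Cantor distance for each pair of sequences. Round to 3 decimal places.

d(A,B) = 0.513, d(A,C) = 0.407, d(B,C) = 0.158

A–B: 13/35 sites differ → p ≈ 0.371429, d = −0.75 ln(1 − 0.495239) = 0.512753 ≈ 0.513.
A–C: 11/35 sites differ → p ≈ 0.314286, d = −0.75 ln(1 − 0.419048) = 0.407315 ≈ 0.407.
B–C: 5/35 sites differ → p ≈ 0.142857, d = −0.75 ln(1 − 0.190476) = 0.158482 ≈ 0.158.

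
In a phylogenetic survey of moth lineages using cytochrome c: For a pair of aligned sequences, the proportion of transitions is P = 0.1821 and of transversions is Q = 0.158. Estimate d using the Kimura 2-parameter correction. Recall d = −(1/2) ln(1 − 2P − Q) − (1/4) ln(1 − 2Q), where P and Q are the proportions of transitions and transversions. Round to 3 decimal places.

Under the Kimura two-parameter model, d = −½ ln(1 − 2P − Q) − ¼ ln(1 − 2Q).
1 − 2P − Q = 0.4778, giving −½ ln(0.4778) = 0.369282.
1 − 2Q = 0.684, giving −¼ ln(0.684) = 0.094949.
d = 0.369282 + 0.094949 = 0.464231.

0.464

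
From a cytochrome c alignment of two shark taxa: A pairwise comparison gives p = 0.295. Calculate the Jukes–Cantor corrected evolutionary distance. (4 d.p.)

0.3748

d = −(3/4) ln(1 − 4p/3) = −0.75 ln(1 − 0.393333) = −0.75 ln(0.606667)
  = −0.75 × (-0.499775) = 0.374831 substitutions/site.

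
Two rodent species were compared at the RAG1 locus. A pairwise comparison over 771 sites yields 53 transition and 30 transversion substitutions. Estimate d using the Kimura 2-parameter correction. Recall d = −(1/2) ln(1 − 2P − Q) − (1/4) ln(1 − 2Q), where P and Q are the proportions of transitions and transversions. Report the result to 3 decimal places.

P = 53/771 ≈ 0.068742 and Q = 30/771 ≈ 0.038911.
Under the Kimura two-parameter model, d = −½ ln(1 − 2P − Q) − ¼ ln(1 − 2Q).
1 − 2P − Q = 0.823605, giving −½ ln(0.823605) = 0.097032.
1 − 2Q = 0.922178, giving −¼ ln(0.922178) = 0.020254.
d = 0.097032 + 0.020254 = 0.117286.

0.117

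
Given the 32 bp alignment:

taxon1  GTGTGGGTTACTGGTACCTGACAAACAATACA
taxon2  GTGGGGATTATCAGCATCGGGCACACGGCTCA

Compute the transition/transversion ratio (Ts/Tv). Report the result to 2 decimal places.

Transitions are A↔G and C↔T; transversions are all other mismatches.
Transitions: 10. Transversions: 4.
R = 10/4 = 2.50.

2.50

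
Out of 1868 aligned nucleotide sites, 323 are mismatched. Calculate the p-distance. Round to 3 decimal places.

p = 323/1868 = 0.172912… ≈ 0.173 (to 3 d.p.).

0.173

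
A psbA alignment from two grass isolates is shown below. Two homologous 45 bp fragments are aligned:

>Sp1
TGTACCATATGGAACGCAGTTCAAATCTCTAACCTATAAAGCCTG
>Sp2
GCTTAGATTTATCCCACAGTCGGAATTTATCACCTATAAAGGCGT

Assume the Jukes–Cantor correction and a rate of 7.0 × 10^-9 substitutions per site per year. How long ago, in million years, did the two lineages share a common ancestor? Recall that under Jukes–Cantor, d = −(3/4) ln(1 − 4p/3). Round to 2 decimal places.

48.10

The sequences differ at 20 of 45 sites, so p = 20/45 ≈ 0.444444.
d = −(3/4) ln(1 − 4p/3) = −0.75 ln(1 − 0.592592) = −0.75 ln(0.407408)
  = −0.75 × (-0.897940) = 0.673455 substitutions/site.
Under a molecular clock d = 2μt, so t = d/(2μ) = 0.673455 / (2 × 7.0 × 10^-9) = 48.10 million years.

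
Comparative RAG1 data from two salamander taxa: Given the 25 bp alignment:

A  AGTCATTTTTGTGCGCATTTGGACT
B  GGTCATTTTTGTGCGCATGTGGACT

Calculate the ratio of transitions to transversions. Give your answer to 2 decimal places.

1.00

Transitions are A↔G and C↔T; transversions are all other mismatches.
Transitions: 1. Transversions: 1.
R = 1/1 = 1.00.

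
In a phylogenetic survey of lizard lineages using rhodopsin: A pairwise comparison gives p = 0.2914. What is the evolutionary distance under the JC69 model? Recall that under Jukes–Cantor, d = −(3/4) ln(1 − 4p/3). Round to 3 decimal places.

0.369

d = −(3/4) ln(1 − 4p/3) = −0.75 ln(1 − 0.388533) = −0.75 ln(0.611467)
  = −0.75 × (-0.491894) = 0.368921 substitutions/site.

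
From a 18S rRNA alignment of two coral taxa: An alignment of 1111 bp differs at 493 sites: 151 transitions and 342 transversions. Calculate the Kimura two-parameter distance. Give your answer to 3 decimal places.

0.672

P = 151/1111 ≈ 0.135914 and Q = 342/1111 ≈ 0.307831.
Under the Kimura two-parameter model, d = −½ ln(1 − 2P − Q) − ¼ ln(1 − 2Q).
1 − 2P − Q = 0.420341, giving −½ ln(0.420341) = 0.433344.
1 − 2Q = 0.384338, giving −¼ ln(0.384338) = 0.239058.
d = 0.433344 + 0.239058 = 0.672402.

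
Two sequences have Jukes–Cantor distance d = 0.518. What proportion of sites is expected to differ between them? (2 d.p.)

0.37

p = (3/4)(1 − e^(−4d/3)) = 0.75 × (1 − e^(-0.690667)) = 0.75 × (1 − 0.501242) = 0.374069.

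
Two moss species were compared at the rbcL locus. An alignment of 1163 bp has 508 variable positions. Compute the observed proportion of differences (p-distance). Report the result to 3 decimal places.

0.437

p = 508/1163 = 0.436801… ≈ 0.437 (to 3 d.p.).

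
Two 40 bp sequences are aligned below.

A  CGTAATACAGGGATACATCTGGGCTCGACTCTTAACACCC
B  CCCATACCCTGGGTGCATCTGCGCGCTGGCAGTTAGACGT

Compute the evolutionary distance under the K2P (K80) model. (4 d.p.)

0.9085

Of 40 sites, 6 differences are transitions and 15 are transversions, so P = 6/40 = 0.15 and Q = 15/40 = 0.375.
Under the Kimura two-parameter model, d = −½ ln(1 − 2P − Q) − ¼ ln(1 − 2Q).
1 − 2P − Q = 0.325, giving −½ ln(0.325) = 0.561965.
1 − 2Q = 0.25, giving −¼ ln(0.25) = 0.346574.
d = 0.561965 + 0.346574 = 0.908539.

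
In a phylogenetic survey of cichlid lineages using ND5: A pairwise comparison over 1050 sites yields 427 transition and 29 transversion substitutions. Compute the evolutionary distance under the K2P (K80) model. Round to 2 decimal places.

P = 427/1050 ≈ 0.406667 and Q = 29/1050 ≈ 0.027619.
Under the Kimura two-parameter model, d = −½ ln(1 − 2P − Q) − ¼ ln(1 − 2Q).
1 − 2P − Q = 0.159047, giving −½ ln(0.159047) = 0.919278.
1 − 2Q = 0.944762, giving −¼ ln(0.944762) = 0.014206.
d = 0.919278 + 0.014206 = 0.933484.

0.93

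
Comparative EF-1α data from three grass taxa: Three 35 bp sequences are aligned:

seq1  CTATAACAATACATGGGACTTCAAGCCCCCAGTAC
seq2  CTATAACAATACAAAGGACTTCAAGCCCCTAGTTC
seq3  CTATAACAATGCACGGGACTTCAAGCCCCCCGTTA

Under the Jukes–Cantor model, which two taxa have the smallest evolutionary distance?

seq1–seq2: 4/35 differ, p = 0.114, d = 0.124.
seq1–seq3: 5/35 differ, p = 0.143, d = 0.158.
seq2–seq3: 6/35 differ, p = 0.171, d = 0.195.
The smallest distance is between seq1 and seq2.

seq1 and seq2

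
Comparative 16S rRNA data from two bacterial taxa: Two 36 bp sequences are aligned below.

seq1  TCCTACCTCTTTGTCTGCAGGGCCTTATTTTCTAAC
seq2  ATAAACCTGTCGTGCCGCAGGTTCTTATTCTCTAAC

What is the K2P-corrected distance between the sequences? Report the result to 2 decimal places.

Of 36 sites, 5 differences are transitions and 8 are transversions, so P = 5/36 ≈ 0.138889 and Q = 8/36 ≈ 0.222222.
Under the Kimura two-parameter model, d = −½ ln(1 − 2P − Q) − ¼ ln(1 − 2Q).
1 − 2P − Q = 0.5, giving −½ ln(0.5) = 0.346574.
1 − 2Q = 0.555556, giving −¼ ln(0.555556) = 0.146946.
d = 0.346574 + 0.146946 = 0.493520.

0.49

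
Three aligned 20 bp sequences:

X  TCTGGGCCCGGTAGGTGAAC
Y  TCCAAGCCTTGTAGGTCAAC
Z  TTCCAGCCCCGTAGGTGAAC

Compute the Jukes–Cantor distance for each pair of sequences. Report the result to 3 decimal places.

X–Y: 6/20 sites differ → p = 0.3, d = −0.75 ln(1 − 0.4) = 0.383119 ≈ 0.383.
X–Z: 5/20 sites differ → p = 0.25, d = −0.75 ln(1 − 0.333333) = 0.304098 ≈ 0.304.
Y–Z: 5/20 sites differ → p = 0.25, d = −0.75 ln(1 − 0.333333) = 0.304098 ≈ 0.304.

d(X,Y) = 0.383, d(X,Z) = 0.304, d(Y,Z) = 0.304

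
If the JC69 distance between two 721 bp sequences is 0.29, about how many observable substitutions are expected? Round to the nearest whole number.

Invert JC69: p = (3/4)(1 − e^(−4d/3)) = 0.75 × (1 − e^(-0.386667)) = 0.75 × (1 − 0.679317) = 0.240512.
Expected differing sites = pL ≈ 0.240512 × 721 = 173.409152 ≈ 173.

173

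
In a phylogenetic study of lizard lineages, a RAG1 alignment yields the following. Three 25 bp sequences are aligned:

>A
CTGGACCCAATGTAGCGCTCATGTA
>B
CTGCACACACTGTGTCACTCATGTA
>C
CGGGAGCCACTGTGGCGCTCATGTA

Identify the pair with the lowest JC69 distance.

A–B: 6/25 differ, p = 0.240, d = 0.289.
A–C: 4/25 differ, p = 0.160, d = 0.180.
B–C: 6/25 differ, p = 0.240, d = 0.289.
The smallest distance is between A and C.

A and C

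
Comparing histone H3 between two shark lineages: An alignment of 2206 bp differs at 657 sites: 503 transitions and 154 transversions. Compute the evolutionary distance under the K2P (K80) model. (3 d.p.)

P = 503/2206 ≈ 0.228015 and Q = 154/2206 ≈ 0.06981.
Under the Kimura two-parameter model, d = −½ ln(1 − 2P − Q) − ¼ ln(1 − 2Q).
1 − 2P − Q = 0.47416, giving −½ ln(0.47416) = 0.373105.
1 − 2Q = 0.86038, giving −¼ ln(0.86038) = 0.037595.
d = 0.373105 + 0.037595 = 0.410700.

0.411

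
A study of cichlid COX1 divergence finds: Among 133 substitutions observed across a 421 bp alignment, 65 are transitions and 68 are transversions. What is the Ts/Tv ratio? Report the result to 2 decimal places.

R = 65/68 = 0.955882… ≈ 0.96 (to 2 d.p.).

0.96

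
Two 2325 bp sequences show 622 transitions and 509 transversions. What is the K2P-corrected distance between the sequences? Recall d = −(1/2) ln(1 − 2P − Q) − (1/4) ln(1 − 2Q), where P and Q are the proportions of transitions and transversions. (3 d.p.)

0.845

P = 622/2325 ≈ 0.267527 and Q = 509/2325 ≈ 0.218925.
Under the Kimura two-parameter model, d = −½ ln(1 − 2P − Q) − ¼ ln(1 − 2Q).
1 − 2P − Q = 0.246021, giving −½ ln(0.246021) = 0.701169.
1 − 2Q = 0.56215, giving −¼ ln(0.56215) = 0.143997.
d = 0.701169 + 0.143997 = 0.845166.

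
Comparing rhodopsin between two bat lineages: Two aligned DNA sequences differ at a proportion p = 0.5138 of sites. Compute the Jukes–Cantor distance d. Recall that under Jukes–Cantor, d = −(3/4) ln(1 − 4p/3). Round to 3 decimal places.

d = −(3/4) ln(1 − 4p/3) = −0.75 ln(1 − 0.685067) = −0.75 ln(0.314933)
  = −0.75 × (-1.155395) = 0.866546 substitutions/site.

0.867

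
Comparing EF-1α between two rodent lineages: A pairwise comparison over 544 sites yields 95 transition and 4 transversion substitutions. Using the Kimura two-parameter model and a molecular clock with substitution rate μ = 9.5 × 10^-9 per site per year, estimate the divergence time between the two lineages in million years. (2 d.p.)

P = 95/544 ≈ 0.174632 and Q = 4/544 ≈ 0.007353.
Under the Kimura two-parameter model, d = −½ ln(1 − 2P − Q) − ¼ ln(1 − 2Q).
1 − 2P − Q = 0.643383, giving −½ ln(0.643383) = 0.220508.
1 − 2Q = 0.985294, giving −¼ ln(0.985294) = 0.003704.
d = 0.220508 + 0.003704 = 0.224212.
Under a molecular clock d = 2μt, so t = d/(2μ) = 0.224212 / (2 × 9.5 × 10^-9) = 11.80 million years.

11.80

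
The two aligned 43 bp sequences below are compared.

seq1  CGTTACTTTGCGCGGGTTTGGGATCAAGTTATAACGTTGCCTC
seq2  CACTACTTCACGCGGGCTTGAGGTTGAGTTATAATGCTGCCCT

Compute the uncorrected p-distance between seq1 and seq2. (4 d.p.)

The sequences differ at 13 of 43 positions.
p = 13/43 = 0.302325… ≈ 0.3023 (to 4 d.p.).

0.3023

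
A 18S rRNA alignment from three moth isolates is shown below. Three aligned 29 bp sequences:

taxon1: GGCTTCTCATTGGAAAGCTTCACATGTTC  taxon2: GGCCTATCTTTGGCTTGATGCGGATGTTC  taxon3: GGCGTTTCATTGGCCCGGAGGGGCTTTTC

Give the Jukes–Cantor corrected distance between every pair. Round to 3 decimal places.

taxon1–taxon2: 10/29 sites differ → p ≈ 0.344828, d = −0.75 ln(1 − 0.459771) = 0.461822 ≈ 0.462.
taxon1–taxon3: 13/29 sites differ → p ≈ 0.448276, d = −0.75 ln(1 − 0.597701) = 0.682920 ≈ 0.683.
taxon2–taxon3: 10/29 sites differ → p ≈ 0.344828, d = −0.75 ln(1 − 0.459771) = 0.461822 ≈ 0.462.

d(taxon1,taxon2) = 0.462, d(taxon1,taxon3) = 0.683, d(taxon2,taxon3) = 0.462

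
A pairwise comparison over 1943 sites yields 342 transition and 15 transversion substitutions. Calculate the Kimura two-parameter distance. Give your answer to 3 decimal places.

P = 342/1943 ≈ 0.176016 and Q = 15/1943 ≈ 0.00772.
Under the Kimura two-parameter model, d = −½ ln(1 − 2P − Q) − ¼ ln(1 − 2Q).
1 − 2P − Q = 0.640248, giving −½ ln(0.640248) = 0.222950.
1 − 2Q = 0.98456, giving −¼ ln(0.98456) = 0.003890.
d = 0.222950 + 0.003890 = 0.226840.

0.227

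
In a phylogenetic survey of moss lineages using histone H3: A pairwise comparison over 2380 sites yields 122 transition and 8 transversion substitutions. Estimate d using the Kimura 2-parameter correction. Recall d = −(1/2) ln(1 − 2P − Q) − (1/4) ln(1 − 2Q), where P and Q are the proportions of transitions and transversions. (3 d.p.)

P = 122/2380 ≈ 0.051261 and Q = 8/2380 ≈ 0.003361.
Under the Kimura two-parameter model, d = −½ ln(1 − 2P − Q) − ¼ ln(1 − 2Q).
1 − 2P − Q = 0.894117, giving −½ ln(0.894117) = 0.055959.
1 − 2Q = 0.993278, giving −¼ ln(0.993278) = 0.001686.
d = 0.055959 + 0.001686 = 0.057645.

0.058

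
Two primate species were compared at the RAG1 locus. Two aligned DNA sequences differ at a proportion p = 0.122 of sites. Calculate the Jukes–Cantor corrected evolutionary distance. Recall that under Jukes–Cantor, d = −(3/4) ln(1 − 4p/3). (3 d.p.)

0.133

d = −(3/4) ln(1 − 4p/3) = −0.75 ln(1 − 0.162667) = −0.75 ln(0.837333)
  = −0.75 × (-0.177533) = 0.133150 substitutions/site.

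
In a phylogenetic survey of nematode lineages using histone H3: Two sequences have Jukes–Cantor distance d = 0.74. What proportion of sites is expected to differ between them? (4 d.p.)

p = (3/4)(1 − e^(−4d/3)) = 0.75 × (1 − e^(-0.986667)) = 0.75 × (1 − 0.372817) = 0.470387.

0.4704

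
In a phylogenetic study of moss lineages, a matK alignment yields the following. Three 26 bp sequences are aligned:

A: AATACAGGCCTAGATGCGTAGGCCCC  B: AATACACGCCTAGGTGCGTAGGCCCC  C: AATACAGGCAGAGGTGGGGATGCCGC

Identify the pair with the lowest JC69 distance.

A–B: 2/26 differ, p = 0.077, d = 0.081.
A–C: 7/26 differ, p = 0.269, d = 0.334.
B–C: 7/26 differ, p = 0.269, d = 0.334.
The smallest distance is between A and B.

A and B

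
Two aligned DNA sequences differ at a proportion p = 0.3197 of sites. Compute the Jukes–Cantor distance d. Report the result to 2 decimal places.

0.42

d = −(3/4) ln(1 − 4p/3) = −0.75 ln(1 − 0.426267) = −0.75 ln(0.573733)
  = −0.75 × (-0.555591) = 0.416693 substitutions/site.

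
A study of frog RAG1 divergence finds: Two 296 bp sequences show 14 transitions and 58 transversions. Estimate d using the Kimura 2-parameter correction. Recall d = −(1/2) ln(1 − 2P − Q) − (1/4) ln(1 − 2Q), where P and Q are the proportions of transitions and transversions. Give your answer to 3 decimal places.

0.296

P = 14/296 ≈ 0.047297 and Q = 58/296 ≈ 0.195946.
Under the Kimura two-parameter model, d = −½ ln(1 − 2P − Q) − ¼ ln(1 − 2Q).
1 − 2P − Q = 0.70946, giving −½ ln(0.70946) = 0.171626.
1 − 2Q = 0.608108, giving −¼ ln(0.608108) = 0.124351.
d = 0.171626 + 0.124351 = 0.295977.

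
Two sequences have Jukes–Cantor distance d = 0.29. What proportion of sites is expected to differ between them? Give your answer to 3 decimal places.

0.241

p = (3/4)(1 − e^(−4d/3)) = 0.75 × (1 − e^(-0.386667)) = 0.75 × (1 − 0.679317) = 0.240512.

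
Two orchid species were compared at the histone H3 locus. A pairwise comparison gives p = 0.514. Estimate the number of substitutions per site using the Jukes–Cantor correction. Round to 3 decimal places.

0.867

d = −(3/4) ln(1 − 4p/3) = −0.75 ln(1 − 0.685333) = −0.75 ln(0.314667)
  = −0.75 × (-1.156240) = 0.867180 substitutions/site.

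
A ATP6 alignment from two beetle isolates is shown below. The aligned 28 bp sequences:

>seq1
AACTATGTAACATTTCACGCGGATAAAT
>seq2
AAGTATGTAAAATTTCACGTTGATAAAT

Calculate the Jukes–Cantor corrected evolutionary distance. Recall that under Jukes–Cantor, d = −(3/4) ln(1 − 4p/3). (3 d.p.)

The sequences differ at 4 of 28 sites (3, 11, 20, 21), so p = 4/28 ≈ 0.142857.
d = −(3/4) ln(1 − 4p/3) = −0.75 ln(1 − 0.190476) = −0.75 ln(0.809524)
  = −0.75 × (-0.211309) = 0.158482 substitutions/site.

0.158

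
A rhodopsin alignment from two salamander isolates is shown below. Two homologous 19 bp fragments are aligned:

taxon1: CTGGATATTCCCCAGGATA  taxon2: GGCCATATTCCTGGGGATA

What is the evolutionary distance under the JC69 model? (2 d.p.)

The sequences differ at 7 of 19 sites (1, 2, 3, 4, 12, 13, 14), so p = 7/19 ≈ 0.368421.
d = −(3/4) ln(1 − 4p/3) = −0.75 ln(1 − 0.491228) = −0.75 ln(0.508772)
  = −0.75 × (-0.675755) = 0.506816 substitutions/site.

0.51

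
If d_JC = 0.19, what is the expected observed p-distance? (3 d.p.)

p = (3/4)(1 − e^(−4d/3)) = 0.75 × (1 − e^(-0.253333)) = 0.75 × (1 − 0.776209) = 0.167843.

0.168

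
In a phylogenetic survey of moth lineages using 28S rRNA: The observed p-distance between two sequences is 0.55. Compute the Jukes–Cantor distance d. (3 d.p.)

0.991

d = −(3/4) ln(1 − 4p/3) = −0.75 ln(1 − 0.733333) = −0.75 ln(0.266667)
  = −0.75 × (-1.321755) = 0.991316 substitutions/site.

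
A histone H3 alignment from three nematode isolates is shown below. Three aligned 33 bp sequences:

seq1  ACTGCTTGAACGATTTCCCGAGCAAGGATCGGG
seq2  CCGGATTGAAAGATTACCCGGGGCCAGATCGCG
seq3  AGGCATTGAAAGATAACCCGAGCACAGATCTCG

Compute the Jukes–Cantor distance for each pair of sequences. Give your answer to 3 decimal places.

seq1–seq2: 11/33 sites differ → p ≈ 0.333333, d = −0.75 ln(1 − 0.444444) = 0.440839 ≈ 0.441.
seq1–seq3: 11/33 sites differ → p ≈ 0.333333, d = −0.75 ln(1 − 0.444444) = 0.440839 ≈ 0.441.
seq2–seq3: 8/33 sites differ → p ≈ 0.242424, d = −0.75 ln(1 − 0.323232) = 0.292820 ≈ 0.293.

d(seq1,seq2) = 0.441, d(seq1,seq3) = 0.441, d(seq2,seq3) = 0.293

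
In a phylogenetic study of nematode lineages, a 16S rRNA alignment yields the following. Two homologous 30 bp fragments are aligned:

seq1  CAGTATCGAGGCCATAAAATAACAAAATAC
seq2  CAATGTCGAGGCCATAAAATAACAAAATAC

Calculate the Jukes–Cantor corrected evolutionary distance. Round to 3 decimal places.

0.070

The sequences differ at 2 of 30 sites (3, 5), so p = 2/30 ≈ 0.066667.
d = −(3/4) ln(1 − 4p/3) = −0.75 ln(1 − 0.088889) = −0.75 ln(0.911111)
  = −0.75 × (-0.093091) = 0.069818 substitutions/site.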